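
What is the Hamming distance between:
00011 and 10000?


XOR: 10011
Count of 1s: 3

3


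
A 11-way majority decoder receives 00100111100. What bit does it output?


Ones: 5 out of 11
Threshold: 6

0 (5/11 voted 1)


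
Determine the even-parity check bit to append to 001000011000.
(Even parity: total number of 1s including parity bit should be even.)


Number of 1s in data: 3
Parity bit: 1

1


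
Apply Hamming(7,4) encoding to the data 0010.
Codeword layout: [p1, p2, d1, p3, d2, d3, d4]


Parity bits: p1=0, p2=1, p3=1

0101010


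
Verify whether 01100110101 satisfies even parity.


Number of 1s: 6

Yes, parity is correct (6 ones)


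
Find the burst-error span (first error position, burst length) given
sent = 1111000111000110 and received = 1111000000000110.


XOR: 0000000111000000

Burst at position 7, length 3


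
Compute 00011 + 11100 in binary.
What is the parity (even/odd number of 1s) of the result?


00011 = 3
11100 = 28
Sum = 31 = 11111
1s count = 5

odd parity (5 ones in 11111)


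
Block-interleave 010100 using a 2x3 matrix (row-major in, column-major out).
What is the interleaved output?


Matrix:
  010
  100
Read columns: 011000

011000


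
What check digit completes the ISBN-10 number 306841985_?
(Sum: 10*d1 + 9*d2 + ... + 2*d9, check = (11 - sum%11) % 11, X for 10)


Weighted sum: 233
233 mod 11 = 2

Check digit: 9


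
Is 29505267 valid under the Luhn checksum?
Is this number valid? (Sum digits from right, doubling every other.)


Luhn sum = 27
27 mod 10 = 7

Invalid (Luhn sum mod 10 = 7)


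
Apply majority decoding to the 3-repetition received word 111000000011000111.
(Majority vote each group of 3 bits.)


Groups: 111, 000, 000, 011, 000, 111
Majority votes: 100101

100101


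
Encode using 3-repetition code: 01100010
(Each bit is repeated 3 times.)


Each bit -> 3 copies

000111111000000000111000


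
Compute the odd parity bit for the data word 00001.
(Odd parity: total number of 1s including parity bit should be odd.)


Number of 1s in data: 1
Parity bit: 0

0


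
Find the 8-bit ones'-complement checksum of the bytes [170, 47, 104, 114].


Sum = 435 mod 256 = 179
Complement = 76

76


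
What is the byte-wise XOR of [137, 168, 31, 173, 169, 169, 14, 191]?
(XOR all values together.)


XOR chain: 137 ^ 168 ^ 31 ^ 173 ^ 169 ^ 169 ^ 14 ^ 191 = 34

34


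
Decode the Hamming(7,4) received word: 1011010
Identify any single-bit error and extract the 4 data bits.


Syndrome = 0: no error detected

Data: 1010 (no errors)


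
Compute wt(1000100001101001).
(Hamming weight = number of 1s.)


Counting 1s in 1000100001101001

6


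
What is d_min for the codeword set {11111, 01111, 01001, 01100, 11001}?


Comparing all pairs, minimum distance: 1
Can detect 0 errors, correct 0 errors

1


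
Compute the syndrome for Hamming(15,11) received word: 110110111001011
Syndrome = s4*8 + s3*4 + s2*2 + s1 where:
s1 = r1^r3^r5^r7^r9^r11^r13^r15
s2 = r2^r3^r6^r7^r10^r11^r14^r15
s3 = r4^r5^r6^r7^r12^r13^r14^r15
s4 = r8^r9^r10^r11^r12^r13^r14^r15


s1=1, s2=0, s3=0, s4=1

Syndrome = 9 (error at position 9)


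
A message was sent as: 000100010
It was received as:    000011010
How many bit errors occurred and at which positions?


XOR: 000111000

3 error(s) at position(s): 3, 4, 5


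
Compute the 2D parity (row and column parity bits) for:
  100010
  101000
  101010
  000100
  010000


Row parities: 00111
Column parities: 110100

Row P: 00111, Col P: 110100, Corner: 1


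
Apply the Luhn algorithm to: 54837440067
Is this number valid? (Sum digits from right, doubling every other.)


Luhn sum = 56
56 mod 10 = 6

Invalid (Luhn sum mod 10 = 6)


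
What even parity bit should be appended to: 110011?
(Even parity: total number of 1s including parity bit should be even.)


Number of 1s in data: 4
Parity bit: 0

0


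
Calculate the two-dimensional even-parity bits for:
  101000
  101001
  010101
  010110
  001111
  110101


Row parities: 011100
Column parities: 111000

Row P: 011100, Col P: 111000, Corner: 1


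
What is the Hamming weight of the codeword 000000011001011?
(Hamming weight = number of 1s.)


Counting 1s in 000000011001011

5


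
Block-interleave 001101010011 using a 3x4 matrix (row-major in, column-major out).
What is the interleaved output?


Matrix:
  0011
  0101
  0011
Read columns: 000010101111

000010101111


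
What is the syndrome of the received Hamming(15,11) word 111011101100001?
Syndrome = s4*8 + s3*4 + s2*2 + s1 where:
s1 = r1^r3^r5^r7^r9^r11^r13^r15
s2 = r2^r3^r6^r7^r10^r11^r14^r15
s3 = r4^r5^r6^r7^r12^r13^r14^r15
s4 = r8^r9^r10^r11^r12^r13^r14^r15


s1=0, s2=0, s3=0, s4=1

Syndrome = 8 (error at position 8)


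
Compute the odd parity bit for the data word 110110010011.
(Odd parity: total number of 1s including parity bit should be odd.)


Number of 1s in data: 7
Parity bit: 0

0


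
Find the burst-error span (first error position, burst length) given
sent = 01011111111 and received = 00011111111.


XOR: 01000000000

Burst at position 1, length 1


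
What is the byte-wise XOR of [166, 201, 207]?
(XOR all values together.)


XOR chain: 166 ^ 201 ^ 207 = 160

160


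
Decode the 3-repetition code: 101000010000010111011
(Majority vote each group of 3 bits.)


Groups: 101, 000, 010, 000, 010, 111, 011
Majority votes: 1000011

1000011


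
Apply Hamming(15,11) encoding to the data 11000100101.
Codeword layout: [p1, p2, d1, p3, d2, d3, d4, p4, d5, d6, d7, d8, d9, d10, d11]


Parity bits: p1=0, p2=1, p3=1, p4=1

011110010100101


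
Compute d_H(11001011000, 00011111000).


XOR: 11010100000
Count of 1s: 4

4


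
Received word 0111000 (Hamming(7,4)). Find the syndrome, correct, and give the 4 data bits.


Syndrome = 5: error at position 5

Data: 1100 (corrected bit 5)


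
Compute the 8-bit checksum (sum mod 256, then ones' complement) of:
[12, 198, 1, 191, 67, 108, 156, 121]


Sum = 854 mod 256 = 86
Complement = 169

169


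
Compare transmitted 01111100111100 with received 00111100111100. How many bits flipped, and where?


XOR: 01000000000000

1 error(s) at position(s): 1


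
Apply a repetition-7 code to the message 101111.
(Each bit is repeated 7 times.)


Each bit -> 7 copies

111111100000001111111111111111111111111111


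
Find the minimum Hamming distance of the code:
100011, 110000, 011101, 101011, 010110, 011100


Comparing all pairs, minimum distance: 1
Can detect 0 errors, correct 0 errors

1


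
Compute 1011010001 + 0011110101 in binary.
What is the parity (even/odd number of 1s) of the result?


1011010001 = 721
0011110101 = 245
Sum = 966 = 1111000110
1s count = 6

even parity (6 ones in 1111000110)


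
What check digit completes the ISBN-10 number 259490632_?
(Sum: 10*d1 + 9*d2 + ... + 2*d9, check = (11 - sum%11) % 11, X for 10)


Weighted sum: 256
256 mod 11 = 3

Check digit: 8


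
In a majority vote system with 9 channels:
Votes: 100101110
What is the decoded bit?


Ones: 5 out of 9
Threshold: 5

1 (5/9 voted 1)


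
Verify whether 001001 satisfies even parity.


Number of 1s: 2

Yes, parity is correct (2 ones)


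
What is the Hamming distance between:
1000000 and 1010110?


XOR: 0010110
Count of 1s: 3

3


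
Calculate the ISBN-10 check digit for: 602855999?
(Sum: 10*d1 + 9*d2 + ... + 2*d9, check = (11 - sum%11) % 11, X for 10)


Weighted sum: 268
268 mod 11 = 4

Check digit: 7


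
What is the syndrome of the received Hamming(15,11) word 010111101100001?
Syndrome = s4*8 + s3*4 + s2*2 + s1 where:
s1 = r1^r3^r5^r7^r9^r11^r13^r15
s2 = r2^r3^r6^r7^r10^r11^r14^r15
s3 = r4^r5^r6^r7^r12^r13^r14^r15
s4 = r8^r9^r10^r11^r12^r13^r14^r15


s1=0, s2=1, s3=1, s4=1

Syndrome = 14 (error at position 14)


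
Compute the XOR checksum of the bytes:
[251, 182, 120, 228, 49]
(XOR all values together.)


XOR chain: 251 ^ 182 ^ 120 ^ 228 ^ 49 = 224

224


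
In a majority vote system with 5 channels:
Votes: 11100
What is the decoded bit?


Ones: 3 out of 5
Threshold: 3

1 (3/5 voted 1)


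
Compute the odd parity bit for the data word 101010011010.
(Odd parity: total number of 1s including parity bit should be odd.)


Number of 1s in data: 6
Parity bit: 1

1


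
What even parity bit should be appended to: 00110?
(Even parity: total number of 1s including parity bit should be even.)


Number of 1s in data: 2
Parity bit: 0

0


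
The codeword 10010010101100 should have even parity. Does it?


Number of 1s: 6

Yes, parity is correct (6 ones)


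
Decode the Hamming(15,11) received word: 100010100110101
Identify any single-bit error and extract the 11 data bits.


Syndrome = 0: no error detected

Data: 01010110101 (no errors)


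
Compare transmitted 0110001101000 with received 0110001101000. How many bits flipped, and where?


XOR: 0000000000000

0 errors (received matches sent)


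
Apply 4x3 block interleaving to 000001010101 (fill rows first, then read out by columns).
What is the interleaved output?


Matrix:
  000
  001
  010
  101
Read columns: 000100100101

000100100101


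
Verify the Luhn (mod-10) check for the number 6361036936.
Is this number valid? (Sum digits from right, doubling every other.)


Luhn sum = 37
37 mod 10 = 7

Invalid (Luhn sum mod 10 = 7)


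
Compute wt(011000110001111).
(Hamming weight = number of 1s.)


Counting 1s in 011000110001111

8


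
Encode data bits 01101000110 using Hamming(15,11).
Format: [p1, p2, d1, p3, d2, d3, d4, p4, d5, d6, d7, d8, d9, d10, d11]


Parity bits: p1=1, p2=0, p3=0, p4=1

100011011000110


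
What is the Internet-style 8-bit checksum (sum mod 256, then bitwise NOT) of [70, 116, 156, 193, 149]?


Sum = 684 mod 256 = 172
Complement = 83

83


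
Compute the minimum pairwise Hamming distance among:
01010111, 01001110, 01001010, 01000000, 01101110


Comparing all pairs, minimum distance: 1
Can detect 0 errors, correct 0 errors

1


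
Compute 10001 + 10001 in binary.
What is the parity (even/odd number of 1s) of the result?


10001 = 17
10001 = 17
Sum = 34 = 100010
1s count = 2

even parity (2 ones in 100010)


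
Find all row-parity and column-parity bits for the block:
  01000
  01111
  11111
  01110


Row parities: 1011
Column parities: 10110

Row P: 1011, Col P: 10110, Corner: 1


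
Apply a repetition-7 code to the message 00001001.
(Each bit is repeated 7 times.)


Each bit -> 7 copies

00000000000000000000000000001111111000000000000001111111


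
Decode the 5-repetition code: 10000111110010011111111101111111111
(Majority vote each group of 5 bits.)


Groups: 10000, 11111, 00100, 11111, 11110, 11111, 11111
Majority votes: 0101111

0101111


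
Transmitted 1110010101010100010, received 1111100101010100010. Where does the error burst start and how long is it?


XOR: 0001110000000000000

Burst at position 3, length 3


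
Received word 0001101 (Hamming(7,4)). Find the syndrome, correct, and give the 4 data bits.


Syndrome = 6: error at position 6

Data: 0111 (corrected bit 6)


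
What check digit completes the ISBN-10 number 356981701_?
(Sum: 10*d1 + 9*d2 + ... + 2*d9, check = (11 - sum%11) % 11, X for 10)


Weighted sum: 269
269 mod 11 = 5

Check digit: 6


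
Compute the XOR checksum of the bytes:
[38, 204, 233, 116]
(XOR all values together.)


XOR chain: 38 ^ 204 ^ 233 ^ 116 = 119

119


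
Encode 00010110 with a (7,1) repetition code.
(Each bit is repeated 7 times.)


Each bit -> 7 copies

00000000000000000000011111110000000111111111111110000000


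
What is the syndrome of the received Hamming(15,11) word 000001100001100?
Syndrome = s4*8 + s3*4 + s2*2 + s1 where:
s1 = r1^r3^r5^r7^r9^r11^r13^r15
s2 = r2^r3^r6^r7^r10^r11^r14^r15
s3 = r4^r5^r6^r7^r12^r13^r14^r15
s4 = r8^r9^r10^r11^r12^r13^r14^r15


s1=0, s2=0, s3=0, s4=0

Syndrome = 0 (no error)


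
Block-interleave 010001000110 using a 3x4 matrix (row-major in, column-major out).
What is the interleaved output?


Matrix:
  0100
  0100
  0110
Read columns: 000111001000

000111001000


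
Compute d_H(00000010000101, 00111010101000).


XOR: 00111000101101
Count of 1s: 7

7


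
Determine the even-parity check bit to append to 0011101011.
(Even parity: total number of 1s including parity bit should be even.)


Number of 1s in data: 6
Parity bit: 0

0


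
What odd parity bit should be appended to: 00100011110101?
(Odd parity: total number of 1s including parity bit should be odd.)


Number of 1s in data: 7
Parity bit: 0

0


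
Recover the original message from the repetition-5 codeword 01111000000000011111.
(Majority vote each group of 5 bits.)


Groups: 01111, 00000, 00000, 11111
Majority votes: 1001

1001


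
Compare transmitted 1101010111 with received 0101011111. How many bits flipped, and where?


XOR: 1000001000

2 error(s) at position(s): 0, 6


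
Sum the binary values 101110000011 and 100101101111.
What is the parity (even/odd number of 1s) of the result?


101110000011 = 2947
100101101111 = 2415
Sum = 5362 = 1010011110010
1s count = 7

odd parity (7 ones in 1010011110010)


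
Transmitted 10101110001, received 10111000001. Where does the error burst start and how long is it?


XOR: 00010110000

Burst at position 3, length 4


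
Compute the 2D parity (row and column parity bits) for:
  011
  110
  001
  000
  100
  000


Row parities: 001010
Column parities: 000

Row P: 001010, Col P: 000, Corner: 0


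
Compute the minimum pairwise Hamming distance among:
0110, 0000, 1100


Comparing all pairs, minimum distance: 2
Can detect 1 errors, correct 0 errors

2


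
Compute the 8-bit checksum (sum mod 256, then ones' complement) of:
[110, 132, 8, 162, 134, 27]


Sum = 573 mod 256 = 61
Complement = 194

194


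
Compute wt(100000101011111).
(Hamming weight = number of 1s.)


Counting 1s in 100000101011111

8


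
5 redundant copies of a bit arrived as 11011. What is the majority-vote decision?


Ones: 4 out of 5
Threshold: 3

1 (4/5 voted 1)


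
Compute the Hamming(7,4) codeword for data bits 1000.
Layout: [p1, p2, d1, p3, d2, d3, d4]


Parity bits: p1=1, p2=1, p3=0

1110000


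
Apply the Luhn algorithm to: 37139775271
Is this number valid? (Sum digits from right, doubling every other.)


Luhn sum = 45
45 mod 10 = 5

Invalid (Luhn sum mod 10 = 5)


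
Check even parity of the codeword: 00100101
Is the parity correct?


Number of 1s: 3

No, parity error (3 ones)


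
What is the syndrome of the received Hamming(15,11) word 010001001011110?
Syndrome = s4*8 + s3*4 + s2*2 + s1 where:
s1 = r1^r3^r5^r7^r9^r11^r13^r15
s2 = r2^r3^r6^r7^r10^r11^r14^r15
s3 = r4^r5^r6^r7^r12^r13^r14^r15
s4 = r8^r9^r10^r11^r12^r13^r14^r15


s1=1, s2=0, s3=0, s4=1

Syndrome = 9 (error at position 9)


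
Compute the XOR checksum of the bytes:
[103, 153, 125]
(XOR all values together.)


XOR chain: 103 ^ 153 ^ 125 = 131

131


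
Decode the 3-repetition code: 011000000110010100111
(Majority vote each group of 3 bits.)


Groups: 011, 000, 000, 110, 010, 100, 111
Majority votes: 1001001

1001001


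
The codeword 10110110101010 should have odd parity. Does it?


Number of 1s: 8

No, parity error (8 ones)


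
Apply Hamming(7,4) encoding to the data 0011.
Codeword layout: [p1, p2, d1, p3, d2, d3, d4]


Parity bits: p1=1, p2=0, p3=0

1000011


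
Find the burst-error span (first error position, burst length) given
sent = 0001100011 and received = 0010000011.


XOR: 0011100000

Burst at position 2, length 3


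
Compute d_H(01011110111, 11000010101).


XOR: 10011100010
Count of 1s: 5

5


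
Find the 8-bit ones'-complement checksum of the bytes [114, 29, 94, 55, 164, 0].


Sum = 456 mod 256 = 200
Complement = 55

55


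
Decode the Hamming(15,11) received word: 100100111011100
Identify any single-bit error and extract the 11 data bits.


Syndrome = 9: error at position 9

Data: 00010011100 (corrected bit 9)


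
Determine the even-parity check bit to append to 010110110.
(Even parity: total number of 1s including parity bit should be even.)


Number of 1s in data: 5
Parity bit: 1

1


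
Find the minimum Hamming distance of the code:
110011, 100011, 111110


Comparing all pairs, minimum distance: 1
Can detect 0 errors, correct 0 errors

1


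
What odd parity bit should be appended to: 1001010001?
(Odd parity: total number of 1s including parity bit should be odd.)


Number of 1s in data: 4
Parity bit: 1

1


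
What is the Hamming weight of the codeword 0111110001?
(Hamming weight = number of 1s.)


Counting 1s in 0111110001

6


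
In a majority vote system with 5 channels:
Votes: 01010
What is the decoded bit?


Ones: 2 out of 5
Threshold: 3

0 (2/5 voted 1)


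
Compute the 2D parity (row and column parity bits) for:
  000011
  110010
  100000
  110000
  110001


Row parities: 01101
Column parities: 010000

Row P: 01101, Col P: 010000, Corner: 1


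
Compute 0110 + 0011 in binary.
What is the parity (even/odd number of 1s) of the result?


0110 = 6
0011 = 3
Sum = 9 = 1001
1s count = 2

even parity (2 ones in 1001)


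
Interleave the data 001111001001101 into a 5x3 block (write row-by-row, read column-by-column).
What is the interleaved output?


Matrix:
  001
  111
  001
  001
  101
Read columns: 010010100011111

010010100011111


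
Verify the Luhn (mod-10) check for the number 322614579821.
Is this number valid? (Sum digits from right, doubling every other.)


Luhn sum = 54
54 mod 10 = 4

Invalid (Luhn sum mod 10 = 4)


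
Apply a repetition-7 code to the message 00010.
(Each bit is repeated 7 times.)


Each bit -> 7 copies

00000000000000000000011111110000000


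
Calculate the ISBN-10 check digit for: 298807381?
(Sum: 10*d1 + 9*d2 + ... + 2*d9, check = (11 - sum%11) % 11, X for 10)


Weighted sum: 294
294 mod 11 = 8

Check digit: 3


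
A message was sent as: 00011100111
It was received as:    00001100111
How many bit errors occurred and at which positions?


XOR: 00010000000

1 error(s) at position(s): 3


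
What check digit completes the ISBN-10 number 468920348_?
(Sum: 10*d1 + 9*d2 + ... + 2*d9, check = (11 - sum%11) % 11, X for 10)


Weighted sum: 273
273 mod 11 = 9

Check digit: 2


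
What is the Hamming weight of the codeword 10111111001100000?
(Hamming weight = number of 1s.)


Counting 1s in 10111111001100000

9


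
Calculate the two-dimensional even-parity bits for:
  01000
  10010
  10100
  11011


Row parities: 1000
Column parities: 10101

Row P: 1000, Col P: 10101, Corner: 1


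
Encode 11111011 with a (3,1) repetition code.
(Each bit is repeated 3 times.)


Each bit -> 3 copies

111111111111111000111111


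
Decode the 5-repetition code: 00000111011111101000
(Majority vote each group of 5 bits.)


Groups: 00000, 11101, 11111, 01000
Majority votes: 0110

0110


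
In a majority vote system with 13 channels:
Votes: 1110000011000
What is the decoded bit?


Ones: 5 out of 13
Threshold: 7

0 (5/13 voted 1)


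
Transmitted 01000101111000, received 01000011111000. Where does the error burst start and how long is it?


XOR: 00000110000000

Burst at position 5, length 2


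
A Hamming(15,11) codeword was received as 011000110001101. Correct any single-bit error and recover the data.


Syndrome = 0: no error detected

Data: 10010001101 (no errors)


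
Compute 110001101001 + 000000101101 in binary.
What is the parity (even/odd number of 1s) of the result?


110001101001 = 3177
000000101101 = 45
Sum = 3222 = 110010010110
1s count = 6

even parity (6 ones in 110010010110)


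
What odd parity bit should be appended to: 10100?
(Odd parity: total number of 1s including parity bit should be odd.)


Number of 1s in data: 2
Parity bit: 1

1


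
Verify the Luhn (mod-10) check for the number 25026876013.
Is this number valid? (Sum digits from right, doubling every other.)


Luhn sum = 35
35 mod 10 = 5

Invalid (Luhn sum mod 10 = 5)


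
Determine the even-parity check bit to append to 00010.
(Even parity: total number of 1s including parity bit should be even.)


Number of 1s in data: 1
Parity bit: 1

1


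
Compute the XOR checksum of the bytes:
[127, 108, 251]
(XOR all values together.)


XOR chain: 127 ^ 108 ^ 251 = 232

232


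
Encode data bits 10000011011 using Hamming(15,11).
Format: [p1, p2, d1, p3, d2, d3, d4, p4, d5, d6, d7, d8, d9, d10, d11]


Parity bits: p1=1, p2=0, p3=1, p4=0

101100000011011


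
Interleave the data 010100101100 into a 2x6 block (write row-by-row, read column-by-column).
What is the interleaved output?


Matrix:
  010100
  101100
Read columns: 011001110000

011001110000


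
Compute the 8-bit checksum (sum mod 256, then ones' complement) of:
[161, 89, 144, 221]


Sum = 615 mod 256 = 103
Complement = 152

152


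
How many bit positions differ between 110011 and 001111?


XOR: 111100
Count of 1s: 4

4


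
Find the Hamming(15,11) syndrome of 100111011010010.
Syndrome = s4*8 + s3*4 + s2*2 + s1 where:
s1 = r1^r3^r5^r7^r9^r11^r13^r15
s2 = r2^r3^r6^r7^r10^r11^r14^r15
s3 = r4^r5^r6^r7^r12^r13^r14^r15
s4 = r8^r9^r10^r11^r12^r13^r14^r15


s1=0, s2=1, s3=0, s4=0

Syndrome = 2 (error at position 2)


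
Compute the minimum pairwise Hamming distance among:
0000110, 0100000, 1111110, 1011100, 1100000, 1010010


Comparing all pairs, minimum distance: 1
Can detect 0 errors, correct 0 errors

1


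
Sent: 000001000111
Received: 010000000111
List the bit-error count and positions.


XOR: 010001000000

2 error(s) at position(s): 1, 5


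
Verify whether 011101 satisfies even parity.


Number of 1s: 4

Yes, parity is correct (4 ones)


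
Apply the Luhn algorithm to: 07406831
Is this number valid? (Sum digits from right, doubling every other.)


Luhn sum = 33
33 mod 10 = 3

Invalid (Luhn sum mod 10 = 3)


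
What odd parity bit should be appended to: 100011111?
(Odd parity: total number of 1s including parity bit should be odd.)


Number of 1s in data: 6
Parity bit: 1

1


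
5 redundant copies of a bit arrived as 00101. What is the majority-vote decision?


Ones: 2 out of 5
Threshold: 3

0 (2/5 voted 1)


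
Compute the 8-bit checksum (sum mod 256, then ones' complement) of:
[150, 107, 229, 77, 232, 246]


Sum = 1041 mod 256 = 17
Complement = 238

238


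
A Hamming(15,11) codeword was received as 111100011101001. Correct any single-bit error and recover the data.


Syndrome = 12: error at position 12

Data: 10001100001 (corrected bit 12)


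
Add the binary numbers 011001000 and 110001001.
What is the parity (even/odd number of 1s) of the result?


011001000 = 200
110001001 = 393
Sum = 593 = 1001010001
1s count = 4

even parity (4 ones in 1001010001)


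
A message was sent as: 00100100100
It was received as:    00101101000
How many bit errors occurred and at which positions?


XOR: 00001001100

3 error(s) at position(s): 4, 7, 8


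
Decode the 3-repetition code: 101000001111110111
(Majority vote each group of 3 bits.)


Groups: 101, 000, 001, 111, 110, 111
Majority votes: 100111

100111


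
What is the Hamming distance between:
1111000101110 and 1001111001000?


XOR: 0110111100110
Count of 1s: 8

8


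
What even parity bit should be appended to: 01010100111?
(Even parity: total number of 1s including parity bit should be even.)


Number of 1s in data: 6
Parity bit: 0

0


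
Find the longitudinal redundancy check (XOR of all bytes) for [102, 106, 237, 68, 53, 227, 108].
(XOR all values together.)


XOR chain: 102 ^ 106 ^ 237 ^ 68 ^ 53 ^ 227 ^ 108 = 31

31


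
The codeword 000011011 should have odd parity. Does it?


Number of 1s: 4

No, parity error (4 ones)


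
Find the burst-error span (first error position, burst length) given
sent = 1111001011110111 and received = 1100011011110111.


XOR: 0011010000000000

Burst at position 2, length 4


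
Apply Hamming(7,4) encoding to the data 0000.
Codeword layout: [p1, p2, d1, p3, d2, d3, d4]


Parity bits: p1=0, p2=0, p3=0

0000000


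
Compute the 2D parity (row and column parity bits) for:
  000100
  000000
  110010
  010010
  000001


Row parities: 10101
Column parities: 100101

Row P: 10101, Col P: 100101, Corner: 1


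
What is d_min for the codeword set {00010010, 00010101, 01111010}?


Comparing all pairs, minimum distance: 3
Can detect 2 errors, correct 1 errors

3


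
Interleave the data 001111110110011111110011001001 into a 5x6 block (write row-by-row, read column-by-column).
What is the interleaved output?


Matrix:
  001111
  110110
  011111
  110011
  001001
Read columns: 010100111010101111001111010111

010100111010101111001111010111


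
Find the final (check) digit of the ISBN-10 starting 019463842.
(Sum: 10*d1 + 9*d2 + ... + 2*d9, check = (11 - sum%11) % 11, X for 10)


Weighted sum: 208
208 mod 11 = 10

Check digit: 1


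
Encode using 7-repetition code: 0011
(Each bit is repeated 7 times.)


Each bit -> 7 copies

0000000000000011111111111111


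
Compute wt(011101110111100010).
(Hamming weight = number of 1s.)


Counting 1s in 011101110111100010

11


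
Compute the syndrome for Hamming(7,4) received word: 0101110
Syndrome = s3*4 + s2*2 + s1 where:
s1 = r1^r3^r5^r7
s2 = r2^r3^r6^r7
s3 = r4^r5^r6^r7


s1=1, s2=0, s3=1

Syndrome = 5 (error at position 5)


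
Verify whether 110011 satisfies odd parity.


Number of 1s: 4

No, parity error (4 ones)


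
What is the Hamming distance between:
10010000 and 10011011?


XOR: 00001011
Count of 1s: 3

3


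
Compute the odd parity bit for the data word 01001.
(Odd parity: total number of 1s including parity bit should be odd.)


Number of 1s in data: 2
Parity bit: 1

1


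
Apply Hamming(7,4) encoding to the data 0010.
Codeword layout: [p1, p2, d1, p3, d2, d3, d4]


Parity bits: p1=0, p2=1, p3=1

0101010


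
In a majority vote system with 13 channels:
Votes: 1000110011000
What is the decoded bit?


Ones: 5 out of 13
Threshold: 7

0 (5/13 voted 1)


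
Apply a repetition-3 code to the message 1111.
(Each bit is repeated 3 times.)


Each bit -> 3 copies

111111111111


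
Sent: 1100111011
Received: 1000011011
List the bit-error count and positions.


XOR: 0100100000

2 error(s) at position(s): 1, 4


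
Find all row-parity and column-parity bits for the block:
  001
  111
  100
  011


Row parities: 1110
Column parities: 001

Row P: 1110, Col P: 001, Corner: 1


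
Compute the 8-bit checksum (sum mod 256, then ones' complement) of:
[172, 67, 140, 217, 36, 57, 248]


Sum = 937 mod 256 = 169
Complement = 86

86


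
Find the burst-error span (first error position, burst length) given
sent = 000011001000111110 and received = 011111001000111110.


XOR: 011100000000000000

Burst at position 1, length 3


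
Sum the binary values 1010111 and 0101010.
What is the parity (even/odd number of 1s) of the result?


1010111 = 87
0101010 = 42
Sum = 129 = 10000001
1s count = 2

even parity (2 ones in 10000001)


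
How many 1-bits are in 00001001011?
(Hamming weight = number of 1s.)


Counting 1s in 00001001011

4


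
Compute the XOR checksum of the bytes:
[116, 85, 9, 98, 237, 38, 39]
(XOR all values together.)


XOR chain: 116 ^ 85 ^ 9 ^ 98 ^ 237 ^ 38 ^ 39 = 166

166


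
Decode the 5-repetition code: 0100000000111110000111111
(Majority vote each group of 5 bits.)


Groups: 01000, 00000, 11111, 00001, 11111
Majority votes: 00101

00101


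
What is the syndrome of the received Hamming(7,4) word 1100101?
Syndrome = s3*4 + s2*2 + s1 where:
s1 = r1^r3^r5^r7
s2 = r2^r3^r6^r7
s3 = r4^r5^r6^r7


s1=1, s2=0, s3=0

Syndrome = 1 (error at position 1)


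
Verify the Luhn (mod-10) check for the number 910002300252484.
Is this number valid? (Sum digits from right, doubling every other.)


Luhn sum = 46
46 mod 10 = 6

Invalid (Luhn sum mod 10 = 6)


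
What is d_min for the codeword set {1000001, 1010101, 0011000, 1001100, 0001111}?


Comparing all pairs, minimum distance: 2
Can detect 1 errors, correct 0 errors

2


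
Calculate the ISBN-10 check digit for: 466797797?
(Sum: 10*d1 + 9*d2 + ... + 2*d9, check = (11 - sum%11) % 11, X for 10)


Weighted sum: 349
349 mod 11 = 8

Check digit: 3


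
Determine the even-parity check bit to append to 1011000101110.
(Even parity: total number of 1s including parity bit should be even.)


Number of 1s in data: 7
Parity bit: 1

1


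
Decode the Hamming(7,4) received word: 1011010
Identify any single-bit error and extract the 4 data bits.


Syndrome = 0: no error detected

Data: 1010 (no errors)


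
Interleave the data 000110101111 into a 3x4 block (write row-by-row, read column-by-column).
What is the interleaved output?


Matrix:
  0001
  1010
  1111
Read columns: 011001011101

011001011101


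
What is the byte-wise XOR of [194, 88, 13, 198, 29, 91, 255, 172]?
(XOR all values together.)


XOR chain: 194 ^ 88 ^ 13 ^ 198 ^ 29 ^ 91 ^ 255 ^ 172 = 68

68


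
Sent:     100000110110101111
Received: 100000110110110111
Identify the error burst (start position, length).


XOR: 000000000000011000

Burst at position 13, length 2


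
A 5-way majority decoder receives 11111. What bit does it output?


Ones: 5 out of 5
Threshold: 3

1 (5/5 voted 1)


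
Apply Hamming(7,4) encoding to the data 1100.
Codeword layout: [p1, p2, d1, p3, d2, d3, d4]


Parity bits: p1=0, p2=1, p3=1

0111100


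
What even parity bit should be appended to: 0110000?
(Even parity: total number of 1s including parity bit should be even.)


Number of 1s in data: 2
Parity bit: 0

0


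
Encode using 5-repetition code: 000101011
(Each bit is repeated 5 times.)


Each bit -> 5 copies

000000000000000111110000011111000001111111111


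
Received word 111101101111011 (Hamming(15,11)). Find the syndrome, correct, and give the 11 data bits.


Syndrome = 0: no error detected

Data: 10111111011 (no errors)


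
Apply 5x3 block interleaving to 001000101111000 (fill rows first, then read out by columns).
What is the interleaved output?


Matrix:
  001
  000
  101
  111
  000
Read columns: 001100001010110

001100001010110


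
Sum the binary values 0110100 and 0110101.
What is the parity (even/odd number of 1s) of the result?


0110100 = 52
0110101 = 53
Sum = 105 = 1101001
1s count = 4

even parity (4 ones in 1101001)


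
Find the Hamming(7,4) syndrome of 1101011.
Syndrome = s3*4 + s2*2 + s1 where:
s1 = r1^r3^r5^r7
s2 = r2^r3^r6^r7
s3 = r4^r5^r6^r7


s1=0, s2=1, s3=1

Syndrome = 6 (error at position 6)


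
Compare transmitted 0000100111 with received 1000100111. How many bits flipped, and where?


XOR: 1000000000

1 error(s) at position(s): 0


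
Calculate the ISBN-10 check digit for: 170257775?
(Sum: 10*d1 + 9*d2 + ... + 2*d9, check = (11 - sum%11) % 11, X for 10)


Weighted sum: 211
211 mod 11 = 2

Check digit: 9


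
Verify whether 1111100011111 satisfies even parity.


Number of 1s: 10

Yes, parity is correct (10 ones)


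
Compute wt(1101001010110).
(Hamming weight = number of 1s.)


Counting 1s in 1101001010110

7


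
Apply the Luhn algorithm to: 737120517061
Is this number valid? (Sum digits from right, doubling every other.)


Luhn sum = 29
29 mod 10 = 9

Invalid (Luhn sum mod 10 = 9)


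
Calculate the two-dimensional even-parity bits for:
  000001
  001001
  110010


Row parities: 101
Column parities: 111010

Row P: 101, Col P: 111010, Corner: 0


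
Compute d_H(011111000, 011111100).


XOR: 000000100
Count of 1s: 1

1


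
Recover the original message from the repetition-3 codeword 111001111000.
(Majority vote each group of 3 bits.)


Groups: 111, 001, 111, 000
Majority votes: 1010

1010


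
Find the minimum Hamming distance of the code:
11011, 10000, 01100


Comparing all pairs, minimum distance: 3
Can detect 2 errors, correct 1 errors

3


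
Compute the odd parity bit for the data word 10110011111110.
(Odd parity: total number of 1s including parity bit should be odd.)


Number of 1s in data: 10
Parity bit: 1

1


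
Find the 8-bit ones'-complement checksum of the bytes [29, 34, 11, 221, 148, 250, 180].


Sum = 873 mod 256 = 105
Complement = 150

150


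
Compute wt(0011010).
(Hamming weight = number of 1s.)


Counting 1s in 0011010

3


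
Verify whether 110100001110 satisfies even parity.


Number of 1s: 6

Yes, parity is correct (6 ones)


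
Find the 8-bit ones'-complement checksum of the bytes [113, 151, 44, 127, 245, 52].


Sum = 732 mod 256 = 220
Complement = 35

35


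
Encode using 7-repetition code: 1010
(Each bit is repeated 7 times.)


Each bit -> 7 copies

1111111000000011111110000000


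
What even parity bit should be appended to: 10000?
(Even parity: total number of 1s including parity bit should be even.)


Number of 1s in data: 1
Parity bit: 1

1


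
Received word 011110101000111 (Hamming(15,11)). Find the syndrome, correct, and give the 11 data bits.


Syndrome = 2: error at position 2

Data: 11011000111 (corrected bit 2)


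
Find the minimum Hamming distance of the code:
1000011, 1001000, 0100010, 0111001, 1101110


Comparing all pairs, minimum distance: 3
Can detect 2 errors, correct 1 errors

3


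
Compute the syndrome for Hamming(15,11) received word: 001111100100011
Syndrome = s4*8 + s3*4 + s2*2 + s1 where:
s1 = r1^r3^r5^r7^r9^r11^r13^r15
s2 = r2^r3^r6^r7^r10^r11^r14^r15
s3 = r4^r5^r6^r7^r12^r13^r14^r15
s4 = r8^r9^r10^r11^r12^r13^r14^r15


s1=0, s2=0, s3=0, s4=1

Syndrome = 8 (error at position 8)


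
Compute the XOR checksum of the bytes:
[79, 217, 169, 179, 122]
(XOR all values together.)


XOR chain: 79 ^ 217 ^ 169 ^ 179 ^ 122 = 246

246


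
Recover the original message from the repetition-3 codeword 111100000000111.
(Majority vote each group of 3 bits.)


Groups: 111, 100, 000, 000, 111
Majority votes: 10001

10001


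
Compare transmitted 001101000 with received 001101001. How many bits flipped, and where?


XOR: 000000001

1 error(s) at position(s): 8


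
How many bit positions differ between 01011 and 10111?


XOR: 11100
Count of 1s: 3

3


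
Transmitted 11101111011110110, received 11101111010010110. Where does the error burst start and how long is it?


XOR: 00000000001100000

Burst at position 10, length 2


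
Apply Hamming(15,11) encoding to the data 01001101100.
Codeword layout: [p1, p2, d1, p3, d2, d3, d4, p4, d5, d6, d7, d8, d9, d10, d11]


Parity bits: p1=1, p2=1, p3=1, p4=0

110110001101100


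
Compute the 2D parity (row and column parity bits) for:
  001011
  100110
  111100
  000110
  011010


Row parities: 11001
Column parities: 001101

Row P: 11001, Col P: 001101, Corner: 1


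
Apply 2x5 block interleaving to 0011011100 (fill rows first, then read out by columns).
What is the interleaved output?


Matrix:
  00110
  11100
Read columns: 0101111000

0101111000


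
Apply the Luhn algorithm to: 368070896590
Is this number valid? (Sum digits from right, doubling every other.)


Luhn sum = 57
57 mod 10 = 7

Invalid (Luhn sum mod 10 = 7)


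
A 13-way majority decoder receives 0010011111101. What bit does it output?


Ones: 8 out of 13
Threshold: 7

1 (8/13 voted 1)


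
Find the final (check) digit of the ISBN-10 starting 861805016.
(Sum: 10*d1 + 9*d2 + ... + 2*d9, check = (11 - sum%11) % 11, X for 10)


Weighted sum: 238
238 mod 11 = 7

Check digit: 4


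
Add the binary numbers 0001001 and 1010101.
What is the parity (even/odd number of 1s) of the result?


0001001 = 9
1010101 = 85
Sum = 94 = 1011110
1s count = 5

odd parity (5 ones in 1011110)


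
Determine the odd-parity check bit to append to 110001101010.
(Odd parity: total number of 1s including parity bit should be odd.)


Number of 1s in data: 6
Parity bit: 1

1


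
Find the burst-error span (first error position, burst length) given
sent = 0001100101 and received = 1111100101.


XOR: 1110000000

Burst at position 0, length 3


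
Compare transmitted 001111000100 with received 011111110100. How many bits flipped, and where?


XOR: 010000110000

3 error(s) at position(s): 1, 6, 7


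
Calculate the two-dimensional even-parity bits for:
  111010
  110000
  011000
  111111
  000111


Row parities: 00001
Column parities: 101010

Row P: 00001, Col P: 101010, Corner: 1


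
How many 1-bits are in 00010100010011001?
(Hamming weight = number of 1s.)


Counting 1s in 00010100010011001

6


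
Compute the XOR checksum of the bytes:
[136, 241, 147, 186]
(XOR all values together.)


XOR chain: 136 ^ 241 ^ 147 ^ 186 = 80

80


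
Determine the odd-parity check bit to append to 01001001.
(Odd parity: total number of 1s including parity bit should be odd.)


Number of 1s in data: 3
Parity bit: 0

0


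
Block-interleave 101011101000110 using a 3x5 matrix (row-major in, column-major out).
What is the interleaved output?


Matrix:
  10101
  11010
  00110
Read columns: 110010101011100

110010101011100


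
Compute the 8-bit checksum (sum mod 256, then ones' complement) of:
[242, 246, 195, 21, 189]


Sum = 893 mod 256 = 125
Complement = 130

130


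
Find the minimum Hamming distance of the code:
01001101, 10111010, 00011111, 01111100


Comparing all pairs, minimum distance: 3
Can detect 2 errors, correct 1 errors

3


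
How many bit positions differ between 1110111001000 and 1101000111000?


XOR: 0011111110000
Count of 1s: 7

7


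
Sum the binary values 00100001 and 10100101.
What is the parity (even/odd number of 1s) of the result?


00100001 = 33
10100101 = 165
Sum = 198 = 11000110
1s count = 4

even parity (4 ones in 11000110)


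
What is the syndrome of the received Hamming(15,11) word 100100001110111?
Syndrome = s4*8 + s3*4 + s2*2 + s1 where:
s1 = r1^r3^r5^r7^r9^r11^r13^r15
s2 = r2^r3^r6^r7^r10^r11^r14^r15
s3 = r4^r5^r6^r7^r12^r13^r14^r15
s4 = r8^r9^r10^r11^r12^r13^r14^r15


s1=1, s2=0, s3=0, s4=0

Syndrome = 1 (error at position 1)


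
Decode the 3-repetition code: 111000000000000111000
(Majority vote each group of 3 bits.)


Groups: 111, 000, 000, 000, 000, 111, 000
Majority votes: 1000010

1000010


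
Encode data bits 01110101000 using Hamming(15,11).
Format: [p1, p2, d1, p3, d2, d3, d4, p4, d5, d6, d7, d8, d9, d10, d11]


Parity bits: p1=0, p2=1, p3=0, p4=0

010011100101000


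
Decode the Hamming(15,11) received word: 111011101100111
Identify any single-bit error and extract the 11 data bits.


Syndrome = 11: error at position 11

Data: 11111110111 (corrected bit 11)


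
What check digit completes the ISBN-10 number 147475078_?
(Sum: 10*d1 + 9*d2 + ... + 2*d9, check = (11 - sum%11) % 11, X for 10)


Weighted sum: 234
234 mod 11 = 3

Check digit: 8


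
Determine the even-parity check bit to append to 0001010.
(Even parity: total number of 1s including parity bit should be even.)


Number of 1s in data: 2
Parity bit: 0

0


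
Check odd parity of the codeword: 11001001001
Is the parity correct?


Number of 1s: 5

Yes, parity is correct (5 ones)


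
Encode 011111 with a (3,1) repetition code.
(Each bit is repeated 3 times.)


Each bit -> 3 copies

000111111111111111
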